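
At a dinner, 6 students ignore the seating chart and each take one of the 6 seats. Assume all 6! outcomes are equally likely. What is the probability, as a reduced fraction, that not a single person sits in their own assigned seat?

53/144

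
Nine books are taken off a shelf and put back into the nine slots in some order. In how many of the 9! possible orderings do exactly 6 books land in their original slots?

168

Choose which 6 of the 9 are fixed: C(9,6) = 84.
The other 3 form a derangement: !3 = 2.
Total: 84 × 2 = 168.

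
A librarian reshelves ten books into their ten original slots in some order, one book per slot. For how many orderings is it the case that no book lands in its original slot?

1334961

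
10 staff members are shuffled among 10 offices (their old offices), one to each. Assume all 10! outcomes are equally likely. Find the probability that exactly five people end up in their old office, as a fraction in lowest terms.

Favorable outcomes: C(10,5)·!5 = 252·44 = 11088.
Total outcomes: 10! = 3628800.
Probability = 11088/3628800 = 11/3600.

11/3600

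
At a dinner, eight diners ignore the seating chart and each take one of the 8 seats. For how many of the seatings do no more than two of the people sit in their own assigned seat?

37085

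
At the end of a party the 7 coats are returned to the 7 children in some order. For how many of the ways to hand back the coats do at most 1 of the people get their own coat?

3709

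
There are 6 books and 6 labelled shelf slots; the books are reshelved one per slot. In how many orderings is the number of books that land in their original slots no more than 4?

719

# with exactly i fixed is C(6,i)·!(6-i); sum over i=0..4:
  i=0: C(6,0)·!6 = 1·265 = 265
  i=1: C(6,1)·!5 = 6·44 = 264
  i=2: C(6,2)·!4 = 15·9 = 135
  i=3: C(6,3)·!3 = 20·2 = 40
  i=4: C(6,4)·!2 = 15·1 = 15
Total = 719.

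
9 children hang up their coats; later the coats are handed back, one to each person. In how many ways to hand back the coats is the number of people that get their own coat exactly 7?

36

Pick the 7 fixed positions: C(9,7) = 36 ways.
The remaining 2 must be deranged: !2 = 1.
Total: 36 × 1 = 36.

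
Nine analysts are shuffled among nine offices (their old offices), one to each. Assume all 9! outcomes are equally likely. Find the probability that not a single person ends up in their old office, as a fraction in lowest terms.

16687/45360

Favorable outcomes: !9 = 133496.
Total outcomes: 9! = 362880.
Probability = 133496/362880 = 16687/45360.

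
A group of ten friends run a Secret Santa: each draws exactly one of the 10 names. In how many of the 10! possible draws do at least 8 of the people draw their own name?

Sum C(10,i)·!(10-i) for i = 8..10:
  i=8: C(10,8)·!2 = 45·1 = 45
  i=9: C(10,9)·!1 = 10·0 = 0
  i=10: C(10,10)·!0 = 1·1 = 1
Total = 46.

46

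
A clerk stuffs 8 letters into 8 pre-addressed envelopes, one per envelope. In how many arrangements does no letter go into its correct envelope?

14833

!8 is the nearest integer to 8!/e.
8! = 40320, and 40320/e ≈ 14832.90, so !8 = 14833.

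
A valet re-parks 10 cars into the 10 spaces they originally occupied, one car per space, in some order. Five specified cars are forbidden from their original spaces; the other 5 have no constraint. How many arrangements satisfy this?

2170680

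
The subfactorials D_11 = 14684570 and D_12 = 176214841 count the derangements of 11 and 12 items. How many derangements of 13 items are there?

D_13 = (13-1)·(D_12 + D_11) = 12·(176214841 + 14684570) = 12·190899411 = 2290792932.

2290792932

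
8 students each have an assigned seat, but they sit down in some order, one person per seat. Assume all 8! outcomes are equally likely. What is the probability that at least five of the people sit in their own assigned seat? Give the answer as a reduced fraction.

Favorable outcomes: Σ_{i≥5} C(8,i)·!(8-i) = 56·2 + 28·1 + 8·0 + 1·1 = 141.
Total outcomes: 8! = 40320.
Probability = 141/40320 = 47/13440.

47/13440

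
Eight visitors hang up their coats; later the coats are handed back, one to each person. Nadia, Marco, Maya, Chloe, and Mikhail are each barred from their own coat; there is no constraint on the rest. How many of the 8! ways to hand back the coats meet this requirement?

21234

Let A_j be the event that the j-th constrained one is fixed. By inclusion-exclusion over the 5 events:
Σ_{j=0}^{5} (-1)^j C(5,j)(8-j)!
= C(5,0)·8! - C(5,1)·7! + C(5,2)·6! - C(5,3)·5! + C(5,4)·4! - C(5,5)·3!
= 40320 - 25200 + 7200 - 1200 + 120 - 6
= 21234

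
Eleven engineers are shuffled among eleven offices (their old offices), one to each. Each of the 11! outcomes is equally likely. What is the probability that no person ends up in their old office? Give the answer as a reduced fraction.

Favorable outcomes: !11 = 14684570.
Total outcomes: 11! = 39916800.
Probability = 14684570/39916800 = 1468457/3991680.

1468457/3991680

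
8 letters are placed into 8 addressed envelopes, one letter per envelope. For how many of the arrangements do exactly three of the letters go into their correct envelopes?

2464

Choose which 3 of the 8 are fixed: C(8,3) = 56.
The other 5 form a derangement: !5 = 44.
Total: 56 × 44 = 2464.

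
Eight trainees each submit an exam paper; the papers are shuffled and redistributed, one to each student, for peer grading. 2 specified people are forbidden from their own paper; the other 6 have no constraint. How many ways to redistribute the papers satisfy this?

Let A_j be the event that the j-th constrained one is fixed. By inclusion-exclusion over the 2 events:
Σ_{j=0}^{2} (-1)^j C(2,j)(8-j)!
= C(2,0)·8! - C(2,1)·7! + C(2,2)·6!
= 40320 - 10080 + 720
= 30960

30960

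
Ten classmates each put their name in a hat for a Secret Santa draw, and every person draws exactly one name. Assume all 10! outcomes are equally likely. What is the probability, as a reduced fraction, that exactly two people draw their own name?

2119/11520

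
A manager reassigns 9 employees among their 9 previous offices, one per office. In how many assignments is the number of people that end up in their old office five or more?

1339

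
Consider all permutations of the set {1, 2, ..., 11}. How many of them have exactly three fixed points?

2447445

Choose which 3 of the 11 are fixed: C(11,3) = 165.
The other 8 form a derangement: !8 = 14833.
Total: 165 × 14833 = 2447445.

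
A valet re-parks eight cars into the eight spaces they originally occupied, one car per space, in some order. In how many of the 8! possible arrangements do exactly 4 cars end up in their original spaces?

630

Pick the 4 fixed positions: C(8,4) = 70 ways.
The other 4 form a derangement: !4 = 9.
Total: 70 × 9 = 630.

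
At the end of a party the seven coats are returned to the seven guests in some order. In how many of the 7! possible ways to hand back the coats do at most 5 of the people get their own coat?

5039

# with exactly i fixed is C(7,i)·!(7-i); sum over i=0..5:
  i=0: C(7,0)·!7 = 1·1854 = 1854
  i=1: C(7,1)·!6 = 7·265 = 1855
  i=2: C(7,2)·!5 = 21·44 = 924
  i=3: C(7,3)·!4 = 35·9 = 315
  i=4: C(7,4)·!3 = 35·2 = 70
  i=5: C(7,5)·!2 = 21·1 = 21
Total = 5039.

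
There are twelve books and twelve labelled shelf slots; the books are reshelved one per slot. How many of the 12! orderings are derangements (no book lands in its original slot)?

176214841

By inclusion-exclusion, !12 = Σ (-1)^k · 12!/k! for k=0..12
= 12! - 12!/1! + 12!/2! - 12!/3! + 12!/4! - 12!/5! + 12!/6! - 12!/7! + 12!/8! - 12!/9! + 12!/10! - 12!/11! + 12!/12!
= 479001600 - 479001600 + 239500800 - 79833600 + 19958400 - 3991680 + 665280 - 95040 + 11880 - 1320 + 132 - 12 + 1
= 176214841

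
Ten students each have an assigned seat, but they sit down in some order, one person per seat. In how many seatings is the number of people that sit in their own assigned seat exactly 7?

240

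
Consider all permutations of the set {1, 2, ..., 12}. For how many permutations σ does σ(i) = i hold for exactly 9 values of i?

440

Pick the 9 fixed positions: C(12,9) = 220 ways.
The remaining 3 must be deranged: !3 = 2.
Total: 220 × 2 = 440.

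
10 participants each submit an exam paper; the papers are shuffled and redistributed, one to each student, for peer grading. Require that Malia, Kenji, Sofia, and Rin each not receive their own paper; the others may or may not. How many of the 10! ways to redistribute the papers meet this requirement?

Inclusion-exclusion on the 4 forbidden self-matches:
Σ_{j=0}^{4} (-1)^j C(4,j)(10-j)!
= C(4,0)·10! - C(4,1)·9! + C(4,2)·8! - C(4,3)·7! + C(4,4)·6!
= 3628800 - 1451520 + 241920 - 20160 + 720
= 2399760

2399760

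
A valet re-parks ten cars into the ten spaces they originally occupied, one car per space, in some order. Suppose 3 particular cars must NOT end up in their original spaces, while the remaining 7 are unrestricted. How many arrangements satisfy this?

2656080

Inclusion-exclusion on the 3 forbidden self-matches:
Σ_{j=0}^{3} (-1)^j C(3,j)(10-j)!
= C(3,0)·10! - C(3,1)·9! + C(3,2)·8! - C(3,3)·7!
= 3628800 - 1088640 + 120960 - 5040
= 2656080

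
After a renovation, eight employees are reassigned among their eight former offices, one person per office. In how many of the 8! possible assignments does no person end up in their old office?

The subfactorial !8 = [8!/e] (nearest integer).
8! = 40320, and 40320/e ≈ 14832.90, so !8 = 14833.

14833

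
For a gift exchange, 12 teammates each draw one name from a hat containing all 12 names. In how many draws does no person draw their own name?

Recurrence: !12 = 12·!11 + (-1)^12.
!12 = 12·14684570 + 1 = 176214841

176214841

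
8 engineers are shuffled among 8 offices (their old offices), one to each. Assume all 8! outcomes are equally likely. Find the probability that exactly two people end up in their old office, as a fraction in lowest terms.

53/288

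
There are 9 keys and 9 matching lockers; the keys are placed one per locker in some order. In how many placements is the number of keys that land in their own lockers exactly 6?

168

Choose which 6 of the 9 are fixed: C(9,6) = 84.
The other 3 form a derangement: !3 = 2.
Total: 84 × 2 = 168.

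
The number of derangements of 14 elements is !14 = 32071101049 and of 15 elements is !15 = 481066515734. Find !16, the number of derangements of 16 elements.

7697064251745

!16 = (16-1)·(!15 + !14) = 15·(481066515734 + 32071101049) = 15·513137616783 = 7697064251745.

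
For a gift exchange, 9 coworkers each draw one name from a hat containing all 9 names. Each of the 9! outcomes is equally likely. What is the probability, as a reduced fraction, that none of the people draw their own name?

16687/45360

Favorable outcomes: !9 = 133496.
Total outcomes: 9! = 362880.
Probability = 133496/362880 = 16687/45360.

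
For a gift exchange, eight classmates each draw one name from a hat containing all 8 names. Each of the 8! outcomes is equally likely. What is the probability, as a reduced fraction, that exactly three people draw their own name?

Favorable outcomes: C(8,3)·!5 = 56·44 = 2464.
Total outcomes: 8! = 40320.
Probability = 2464/40320 = 11/180.

11/180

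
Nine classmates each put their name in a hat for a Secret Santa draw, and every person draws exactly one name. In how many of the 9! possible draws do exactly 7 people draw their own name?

36

Choose which 7 of the 9 are fixed: C(9,7) = 36.
The other 2 form a derangement: !2 = 1.
Total: 36 × 1 = 36.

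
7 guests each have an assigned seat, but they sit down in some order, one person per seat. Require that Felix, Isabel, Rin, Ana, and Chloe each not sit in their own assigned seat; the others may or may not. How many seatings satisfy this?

2428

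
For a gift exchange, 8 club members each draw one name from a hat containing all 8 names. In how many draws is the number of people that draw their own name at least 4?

771

Sum C(8,i)·!(8-i) for i = 4..8:
  i=4: C(8,4)·!4 = 70·9 = 630
  i=5: C(8,5)·!3 = 56·2 = 112
  i=6: C(8,6)·!2 = 28·1 = 28
  i=7: C(8,7)·!1 = 8·0 = 0
  i=8: C(8,8)·!0 = 1·1 = 1
Total = 771.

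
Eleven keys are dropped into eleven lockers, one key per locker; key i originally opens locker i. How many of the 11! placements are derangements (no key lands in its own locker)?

14684570

!11 = 11! · Σ_{k=0}^{11} (-1)^k/k!
= 11! - 11!/1! + 11!/2! - 11!/3! + 11!/4! - 11!/5! + 11!/6! - 11!/7! + 11!/8! - 11!/9! + 11!/10! - 11!/11!
= 39916800 - 39916800 + 19958400 - 6652800 + 1663200 - 332640 + 55440 - 7920 + 990 - 110 + 11 - 1
= 14684570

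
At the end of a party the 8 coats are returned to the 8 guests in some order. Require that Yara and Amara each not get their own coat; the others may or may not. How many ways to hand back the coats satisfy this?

Let A_j be the event that the j-th constrained one is fixed. By inclusion-exclusion over the 2 events:
Σ_{j=0}^{2} (-1)^j C(2,j)(8-j)!
= C(2,0)·8! - C(2,1)·7! + C(2,2)·6!
= 40320 - 10080 + 720
= 30960

30960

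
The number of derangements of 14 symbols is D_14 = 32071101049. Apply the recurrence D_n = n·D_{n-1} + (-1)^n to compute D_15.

481066515734

D_15 = 15·32071101049 - 1 = 481066515734.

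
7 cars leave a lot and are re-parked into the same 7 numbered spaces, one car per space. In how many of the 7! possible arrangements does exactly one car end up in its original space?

1855

Choose which one of the 7 is fixed: C(7,1) = 7.
The other 6 form a derangement: !6 = 265.
Total: 7 × 265 = 1855.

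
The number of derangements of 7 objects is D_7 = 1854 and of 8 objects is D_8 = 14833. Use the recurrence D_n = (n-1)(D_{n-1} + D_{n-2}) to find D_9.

133496

D_9 = (9-1)·(D_8 + D_7) = 8·(14833 + 1854) = 8·16687 = 133496.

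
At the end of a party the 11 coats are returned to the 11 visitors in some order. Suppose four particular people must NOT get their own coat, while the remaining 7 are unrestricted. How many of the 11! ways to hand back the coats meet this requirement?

Let A_j be the event that the j-th constrained one is fixed. By inclusion-exclusion over the 4 events:
Σ_{j=0}^{4} (-1)^j C(4,j)(11-j)!
= C(4,0)·11! - C(4,1)·10! + C(4,2)·9! - C(4,3)·8! + C(4,4)·7!
= 39916800 - 14515200 + 2177280 - 161280 + 5040
= 27422640

27422640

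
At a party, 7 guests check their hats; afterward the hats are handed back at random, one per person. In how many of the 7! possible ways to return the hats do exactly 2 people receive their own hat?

Pick the 2 fixed positions: C(7,2) = 21 ways.
The other 5 form a derangement: !5 = 44.
Total: 21 × 44 = 924.

924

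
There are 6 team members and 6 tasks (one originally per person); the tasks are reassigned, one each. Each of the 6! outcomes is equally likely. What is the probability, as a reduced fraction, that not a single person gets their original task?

Favorable outcomes: !6 = 265.
Total outcomes: 6! = 720.
Probability = 265/720 = 53/144.

53/144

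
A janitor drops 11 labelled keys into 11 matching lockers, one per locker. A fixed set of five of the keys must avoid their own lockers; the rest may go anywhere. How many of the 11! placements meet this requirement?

Let A_j be the event that the j-th constrained one is fixed. By inclusion-exclusion over the 5 events:
Σ_{j=0}^{5} (-1)^j C(5,j)(11-j)!
= C(5,0)·11! - C(5,1)·10! + C(5,2)·9! - C(5,3)·8! + C(5,4)·7! - C(5,5)·6!
= 39916800 - 18144000 + 3628800 - 403200 + 25200 - 720
= 25022880

25022880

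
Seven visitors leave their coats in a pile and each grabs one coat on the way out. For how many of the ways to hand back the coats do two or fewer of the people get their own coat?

4633

# with exactly i fixed is C(7,i)·!(7-i); sum over i=0..2:
  i=0: C(7,0)·!7 = 1·1854 = 1854
  i=1: C(7,1)·!6 = 7·265 = 1855
  i=2: C(7,2)·!5 = 21·44 = 924
Total = 4633.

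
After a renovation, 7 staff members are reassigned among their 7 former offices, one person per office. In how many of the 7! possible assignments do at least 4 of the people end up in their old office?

92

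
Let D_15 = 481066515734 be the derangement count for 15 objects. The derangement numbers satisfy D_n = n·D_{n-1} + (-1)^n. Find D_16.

7697064251745

D_16 = 16·481066515734 + 1 = 7697064251745.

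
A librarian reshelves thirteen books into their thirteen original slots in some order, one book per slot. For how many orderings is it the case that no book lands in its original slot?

2290792932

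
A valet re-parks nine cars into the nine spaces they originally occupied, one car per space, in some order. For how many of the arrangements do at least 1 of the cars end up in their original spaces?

229384

Sum C(9,i)·!(9-i) for i = 1..9:
  i=1: C(9,1)·!8 = 9·14833 = 133497
  i=2: C(9,2)·!7 = 36·1854 = 66744
  i=3: C(9,3)·!6 = 84·265 = 22260
  i=4: C(9,4)·!5 = 126·44 = 5544
  i=5: C(9,5)·!4 = 126·9 = 1134
  i=6: C(9,6)·!3 = 84·2 = 168
  i=7: C(9,7)·!2 = 36·1 = 36
  i=8: C(9,8)·!1 = 9·0 = 0
  i=9: C(9,9)·!0 = 1·1 = 1
Total = 229384.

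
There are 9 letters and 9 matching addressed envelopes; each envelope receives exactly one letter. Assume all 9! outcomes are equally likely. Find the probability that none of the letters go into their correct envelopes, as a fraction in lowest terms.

Favorable outcomes: !9 = 133496.
Total outcomes: 9! = 362880.
Probability = 133496/362880 = 16687/45360.

16687/45360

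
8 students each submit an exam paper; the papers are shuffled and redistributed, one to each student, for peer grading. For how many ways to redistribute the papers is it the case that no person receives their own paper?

14833

By inclusion-exclusion, !8 = Σ (-1)^k · 8!/k! for k=0..8
= 8! - 8!/1! + 8!/2! - 8!/3! + 8!/4! - 8!/5! + 8!/6! - 8!/7! + 8!/8!
= 40320 - 40320 + 20160 - 6720 + 1680 - 336 + 56 - 8 + 1
= 14833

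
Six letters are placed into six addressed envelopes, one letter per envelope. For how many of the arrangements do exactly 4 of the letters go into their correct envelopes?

Pick the 4 fixed positions: C(6,4) = 15 ways.
The remaining 2 must be deranged: !2 = 1.
Total: 15 × 1 = 15.

15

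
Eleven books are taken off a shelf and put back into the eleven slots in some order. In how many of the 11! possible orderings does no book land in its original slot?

The subfactorial !11 = [11!/e] (nearest integer).
11! = 39916800, and 39916800/e ≈ 14684570.08, so !11 = 14684570.

14684570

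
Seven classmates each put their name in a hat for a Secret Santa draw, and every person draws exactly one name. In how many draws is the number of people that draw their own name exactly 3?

Pick the 3 fixed positions: C(7,3) = 35 ways.
The other 4 form a derangement: !4 = 9.
Total: 35 × 9 = 315.

315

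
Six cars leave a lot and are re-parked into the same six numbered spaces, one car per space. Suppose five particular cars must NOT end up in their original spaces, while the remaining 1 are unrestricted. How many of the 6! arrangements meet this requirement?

Inclusion-exclusion on the 5 forbidden self-matches:
Σ_{j=0}^{5} (-1)^j C(5,j)(6-j)!
= C(5,0)·6! - C(5,1)·5! + C(5,2)·4! - C(5,3)·3! + C(5,4)·2! - C(5,5)·1!
= 720 - 600 + 240 - 60 + 10 - 1
= 309

309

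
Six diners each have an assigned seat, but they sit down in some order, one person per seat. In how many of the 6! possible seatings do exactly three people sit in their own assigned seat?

Pick the 3 fixed positions: C(6,3) = 20 ways.
The remaining 3 must be deranged: !3 = 2.
Total: 20 × 2 = 40.

40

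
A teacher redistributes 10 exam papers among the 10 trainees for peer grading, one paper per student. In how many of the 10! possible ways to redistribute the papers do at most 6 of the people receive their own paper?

3628514

Sum C(10,i)·!(10-i) for i = 0..6:
  i=0: C(10,0)·!10 = 1·1334961 = 1334961
  i=1: C(10,1)·!9 = 10·133496 = 1334960
  i=2: C(10,2)·!8 = 45·14833 = 667485
  i=3: C(10,3)·!7 = 120·1854 = 222480
  i=4: C(10,4)·!6 = 210·265 = 55650
  i=5: C(10,5)·!5 = 252·44 = 11088
  i=6: C(10,6)·!4 = 210·9 = 1890
Total = 3628514.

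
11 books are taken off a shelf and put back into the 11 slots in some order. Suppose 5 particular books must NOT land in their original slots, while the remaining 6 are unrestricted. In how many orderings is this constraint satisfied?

25022880

Inclusion-exclusion on the 5 forbidden self-matches:
Σ_{j=0}^{5} (-1)^j C(5,j)(11-j)!
= C(5,0)·11! - C(5,1)·10! + C(5,2)·9! - C(5,3)·8! + C(5,4)·7! - C(5,5)·6!
= 39916800 - 18144000 + 3628800 - 403200 + 25200 - 720
= 25022880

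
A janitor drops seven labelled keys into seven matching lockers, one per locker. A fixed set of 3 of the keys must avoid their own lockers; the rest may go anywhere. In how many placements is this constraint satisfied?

Inclusion-exclusion on the 3 forbidden self-matches:
Σ_{j=0}^{3} (-1)^j C(3,j)(7-j)!
= C(3,0)·7! - C(3,1)·6! + C(3,2)·5! - C(3,3)·4!
= 5040 - 2160 + 360 - 24
= 3216

3216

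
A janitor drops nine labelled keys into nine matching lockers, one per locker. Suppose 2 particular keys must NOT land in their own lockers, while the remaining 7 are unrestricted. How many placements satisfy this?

287280

Let A_j be the event that the j-th constrained one is fixed. By inclusion-exclusion over the 2 events:
Σ_{j=0}^{2} (-1)^j C(2,j)(9-j)!
= C(2,0)·9! - C(2,1)·8! + C(2,2)·7!
= 362880 - 80640 + 5040
= 287280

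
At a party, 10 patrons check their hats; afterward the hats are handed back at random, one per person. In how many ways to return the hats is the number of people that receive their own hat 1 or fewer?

2669921

Sum C(10,i)·!(10-i) for i = 0..1:
  i=0: C(10,0)·!10 = 1·1334961 = 1334961
  i=1: C(10,1)·!9 = 10·133496 = 1334960
Total = 2669921.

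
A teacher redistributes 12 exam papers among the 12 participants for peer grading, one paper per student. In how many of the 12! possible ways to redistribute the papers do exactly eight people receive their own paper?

4455

Choose which 8 of the 12 are fixed: C(12,8) = 495.
The remaining 4 must be deranged: !4 = 9.
Total: 495 × 9 = 4455.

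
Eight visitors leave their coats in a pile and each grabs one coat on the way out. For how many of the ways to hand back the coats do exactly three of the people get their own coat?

2464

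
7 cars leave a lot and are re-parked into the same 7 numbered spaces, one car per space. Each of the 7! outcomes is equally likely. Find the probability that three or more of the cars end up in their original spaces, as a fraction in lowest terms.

407/5040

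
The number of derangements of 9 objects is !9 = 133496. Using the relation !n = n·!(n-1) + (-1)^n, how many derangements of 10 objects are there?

1334961

!10 = 10·133496 + 1 = 1334961.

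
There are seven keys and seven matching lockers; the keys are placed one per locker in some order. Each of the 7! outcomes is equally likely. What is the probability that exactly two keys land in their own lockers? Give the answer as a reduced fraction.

Favorable outcomes: C(7,2)·!5 = 21·44 = 924.
Total outcomes: 7! = 5040.
Probability = 924/5040 = 11/60.

11/60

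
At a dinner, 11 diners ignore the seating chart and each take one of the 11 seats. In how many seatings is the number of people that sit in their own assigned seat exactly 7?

2970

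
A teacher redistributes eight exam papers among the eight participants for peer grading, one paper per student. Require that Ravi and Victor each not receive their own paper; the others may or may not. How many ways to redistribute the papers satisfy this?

30960

Inclusion-exclusion on the 2 forbidden self-matches:
Σ_{j=0}^{2} (-1)^j C(2,j)(8-j)!
= C(2,0)·8! - C(2,1)·7! + C(2,2)·6!
= 40320 - 10080 + 720
= 30960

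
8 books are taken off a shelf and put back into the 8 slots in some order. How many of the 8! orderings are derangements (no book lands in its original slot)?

14833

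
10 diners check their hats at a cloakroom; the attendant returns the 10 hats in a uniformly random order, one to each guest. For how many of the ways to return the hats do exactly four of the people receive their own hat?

Pick the 4 fixed positions: C(10,4) = 210 ways.
The other 6 form a derangement: !6 = 265.
Total: 210 × 265 = 55650.

55650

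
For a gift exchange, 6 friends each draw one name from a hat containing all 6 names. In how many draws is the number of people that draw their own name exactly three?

40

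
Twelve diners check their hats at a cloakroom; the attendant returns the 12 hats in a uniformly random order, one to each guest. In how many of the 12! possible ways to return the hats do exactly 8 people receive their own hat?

4455

Choose which 8 of the 12 are fixed: C(12,8) = 495.
The other 4 form a derangement: !4 = 9.
Total: 495 × 9 = 4455.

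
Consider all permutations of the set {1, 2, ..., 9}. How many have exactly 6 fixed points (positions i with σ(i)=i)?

168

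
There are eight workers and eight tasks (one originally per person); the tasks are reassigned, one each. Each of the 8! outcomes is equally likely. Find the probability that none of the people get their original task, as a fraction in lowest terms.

Favorable outcomes: !8 = 14833.
Total outcomes: 8! = 40320.
Probability = 14833/40320 = 2119/5760.

2119/5760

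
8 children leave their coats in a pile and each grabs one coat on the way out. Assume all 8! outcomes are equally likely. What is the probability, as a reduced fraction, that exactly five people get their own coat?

Favorable outcomes: C(8,5)·!3 = 56·2 = 112.
Total outcomes: 8! = 40320.
Probability = 112/40320 = 1/360.

1/360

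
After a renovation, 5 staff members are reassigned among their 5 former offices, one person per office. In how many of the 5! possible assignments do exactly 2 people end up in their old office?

Choose which 2 of the 5 are fixed: C(5,2) = 10.
The remaining 3 must be deranged: !3 = 2.
Total: 10 × 2 = 20.

20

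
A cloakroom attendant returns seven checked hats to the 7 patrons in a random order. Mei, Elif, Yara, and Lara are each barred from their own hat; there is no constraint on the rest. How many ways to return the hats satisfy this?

2790

Let A_j be the event that the j-th constrained one is fixed. By inclusion-exclusion over the 4 events:
Σ_{j=0}^{4} (-1)^j C(4,j)(7-j)!
= C(4,0)·7! - C(4,1)·6! + C(4,2)·5! - C(4,3)·4! + C(4,4)·3!
= 5040 - 2880 + 720 - 96 + 6
= 2790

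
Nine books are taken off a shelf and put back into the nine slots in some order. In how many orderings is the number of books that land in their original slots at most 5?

# with exactly i fixed is C(9,i)·!(9-i); sum over i=0..5:
  i=0: C(9,0)·!9 = 1·133496 = 133496
  i=1: C(9,1)·!8 = 9·14833 = 133497
  i=2: C(9,2)·!7 = 36·1854 = 66744
  i=3: C(9,3)·!6 = 84·265 = 22260
  i=4: C(9,4)·!5 = 126·44 = 5544
  i=5: C(9,5)·!4 = 126·9 = 1134
Total = 362675.

362675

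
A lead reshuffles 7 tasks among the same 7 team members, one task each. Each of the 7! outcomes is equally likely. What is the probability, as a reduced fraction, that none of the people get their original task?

103/280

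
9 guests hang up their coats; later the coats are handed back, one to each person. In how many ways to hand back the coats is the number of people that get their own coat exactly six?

168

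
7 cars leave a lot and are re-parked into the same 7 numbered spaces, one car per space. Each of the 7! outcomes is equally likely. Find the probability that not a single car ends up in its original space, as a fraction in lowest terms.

Favorable outcomes: !7 = 1854.
Total outcomes: 7! = 5040.
Probability = 1854/5040 = 103/280.

103/280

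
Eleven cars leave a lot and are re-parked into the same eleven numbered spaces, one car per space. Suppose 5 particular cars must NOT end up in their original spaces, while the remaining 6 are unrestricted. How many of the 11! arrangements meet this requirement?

25022880

Inclusion-exclusion on the 5 forbidden self-matches:
Σ_{j=0}^{5} (-1)^j C(5,j)(11-j)!
= C(5,0)·11! - C(5,1)·10! + C(5,2)·9! - C(5,3)·8! + C(5,4)·7! - C(5,5)·6!
= 39916800 - 18144000 + 3628800 - 403200 + 25200 - 720
= 25022880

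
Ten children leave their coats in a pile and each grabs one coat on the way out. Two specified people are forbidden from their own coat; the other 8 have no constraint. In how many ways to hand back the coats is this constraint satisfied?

2943360

Inclusion-exclusion on the 2 forbidden self-matches:
Σ_{j=0}^{2} (-1)^j C(2,j)(10-j)!
= C(2,0)·10! - C(2,1)·9! + C(2,2)·8!
= 3628800 - 725760 + 40320
= 2943360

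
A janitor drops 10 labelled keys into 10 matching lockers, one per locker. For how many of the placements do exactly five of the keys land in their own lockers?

Pick the 5 fixed positions: C(10,5) = 252 ways.
The remaining 5 must be deranged: !5 = 44.
Total: 252 × 44 = 11088.

11088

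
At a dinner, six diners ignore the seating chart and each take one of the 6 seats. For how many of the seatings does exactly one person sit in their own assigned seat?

Choose which one of the 6 is fixed: C(6,1) = 6.
The remaining 5 must be deranged: !5 = 44.
Total: 6 × 44 = 264.

264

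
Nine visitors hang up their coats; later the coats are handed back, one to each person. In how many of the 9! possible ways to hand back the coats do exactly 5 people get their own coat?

Choose which 5 of the 9 are fixed: C(9,5) = 126.
The remaining 4 must be deranged: !4 = 9.
Total: 126 × 9 = 1134.

1134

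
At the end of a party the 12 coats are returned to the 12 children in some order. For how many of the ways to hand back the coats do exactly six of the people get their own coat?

244860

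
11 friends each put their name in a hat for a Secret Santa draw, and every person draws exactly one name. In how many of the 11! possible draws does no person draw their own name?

14684570

!11 = 11! · Σ_{k=0}^{11} (-1)^k/k!
= 11! - 11!/1! + 11!/2! - 11!/3! + 11!/4! - 11!/5! + 11!/6! - 11!/7! + 11!/8! - 11!/9! + 11!/10! - 11!/11!
= 39916800 - 39916800 + 19958400 - 6652800 + 1663200 - 332640 + 55440 - 7920 + 990 - 110 + 11 - 1
= 14684570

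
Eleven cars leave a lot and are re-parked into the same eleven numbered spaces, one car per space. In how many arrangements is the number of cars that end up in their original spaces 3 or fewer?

39158866

Sum C(11,i)·!(11-i) for i = 0..3:
  i=0: C(11,0)·!11 = 1·14684570 = 14684570
  i=1: C(11,1)·!10 = 11·1334961 = 14684571
  i=2: C(11,2)·!9 = 55·133496 = 7342280
  i=3: C(11,3)·!8 = 165·14833 = 2447445
Total = 39158866.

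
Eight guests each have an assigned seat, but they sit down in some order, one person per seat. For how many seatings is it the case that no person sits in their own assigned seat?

14833

The subfactorial !8 = [8!/e] (nearest integer).
8! = 40320, and 40320/e ≈ 14832.90, so !8 = 14833.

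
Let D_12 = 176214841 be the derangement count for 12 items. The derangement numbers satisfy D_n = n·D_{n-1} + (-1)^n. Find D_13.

D_13 = 13·176214841 - 1 = 2290792932.

2290792932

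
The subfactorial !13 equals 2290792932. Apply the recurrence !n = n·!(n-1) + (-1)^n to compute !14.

32071101049

!14 = 14·2290792932 + 1 = 32071101049.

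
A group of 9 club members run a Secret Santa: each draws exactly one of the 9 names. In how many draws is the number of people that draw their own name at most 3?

355997

Sum C(9,i)·!(9-i) for i = 0..3:
  i=0: C(9,0)·!9 = 1·133496 = 133496
  i=1: C(9,1)·!8 = 9·14833 = 133497
  i=2: C(9,2)·!7 = 36·1854 = 66744
  i=3: C(9,3)·!6 = 84·265 = 22260
Total = 355997.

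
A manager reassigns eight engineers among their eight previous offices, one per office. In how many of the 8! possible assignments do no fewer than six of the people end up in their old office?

29

Sum C(8,i)·!(8-i) for i = 6..8:
  i=6: C(8,6)·!2 = 28·1 = 28
  i=7: C(8,7)·!1 = 8·0 = 0
  i=8: C(8,8)·!0 = 1·1 = 1
Total = 29.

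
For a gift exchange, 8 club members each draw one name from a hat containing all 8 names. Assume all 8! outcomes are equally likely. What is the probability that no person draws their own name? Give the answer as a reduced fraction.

Favorable outcomes: !8 = 14833.
Total outcomes: 8! = 40320.
Probability = 14833/40320 = 2119/5760.

2119/5760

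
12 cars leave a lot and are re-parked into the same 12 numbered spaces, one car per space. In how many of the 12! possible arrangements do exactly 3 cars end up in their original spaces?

Pick the 3 fixed positions: C(12,3) = 220 ways.
The other 9 form a derangement: !9 = 133496.
Total: 220 × 133496 = 29369120.

29369120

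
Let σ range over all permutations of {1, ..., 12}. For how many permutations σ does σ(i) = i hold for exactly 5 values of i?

Choose which 5 of the 12 are fixed: C(12,5) = 792.
The remaining 7 must be deranged: !7 = 1854.
Total: 792 × 1854 = 1468368.

1468368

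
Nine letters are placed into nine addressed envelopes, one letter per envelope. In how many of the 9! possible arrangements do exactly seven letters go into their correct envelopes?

36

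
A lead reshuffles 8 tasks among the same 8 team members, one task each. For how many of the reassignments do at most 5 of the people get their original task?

40291

Sum C(8,i)·!(8-i) for i = 0..5:
  i=0: C(8,0)·!8 = 1·14833 = 14833
  i=1: C(8,1)·!7 = 8·1854 = 14832
  i=2: C(8,2)·!6 = 28·265 = 7420
  i=3: C(8,3)·!5 = 56·44 = 2464
  i=4: C(8,4)·!4 = 70·9 = 630
  i=5: C(8,5)·!3 = 56·2 = 112
Total = 40291.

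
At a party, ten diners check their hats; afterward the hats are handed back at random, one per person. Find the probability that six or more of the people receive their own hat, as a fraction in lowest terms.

Favorable outcomes: Σ_{i≥6} C(10,i)·!(10-i) = 210·9 + 120·2 + 45·1 + 10·0 + 1·1 = 2176.
Total outcomes: 10! = 3628800.
Probability = 2176/3628800 = 17/28350.

17/28350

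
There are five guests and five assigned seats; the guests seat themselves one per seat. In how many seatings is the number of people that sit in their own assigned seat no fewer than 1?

Sum C(5,i)·!(5-i) for i = 1..5:
  i=1: C(5,1)·!4 = 5·9 = 45
  i=2: C(5,2)·!3 = 10·2 = 20
  i=3: C(5,3)·!2 = 10·1 = 10
  i=4: C(5,4)·!1 = 5·0 = 0
  i=5: C(5,5)·!0 = 1·1 = 1
Total = 76.

76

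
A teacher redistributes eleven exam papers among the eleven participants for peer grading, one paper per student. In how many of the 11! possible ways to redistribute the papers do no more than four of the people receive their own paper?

39770686

Sum C(11,i)·!(11-i) for i = 0..4:
  i=0: C(11,0)·!11 = 1·14684570 = 14684570
  i=1: C(11,1)·!10 = 11·1334961 = 14684571
  i=2: C(11,2)·!9 = 55·133496 = 7342280
  i=3: C(11,3)·!8 = 165·14833 = 2447445
  i=4: C(11,4)·!7 = 330·1854 = 611820
Total = 39770686.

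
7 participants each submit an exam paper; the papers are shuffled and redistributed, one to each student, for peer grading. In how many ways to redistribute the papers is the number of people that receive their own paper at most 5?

5039

# with exactly i fixed is C(7,i)·!(7-i); sum over i=0..5:
  i=0: C(7,0)·!7 = 1·1854 = 1854
  i=1: C(7,1)·!6 = 7·265 = 1855
  i=2: C(7,2)·!5 = 21·44 = 924
  i=3: C(7,3)·!4 = 35·9 = 315
  i=4: C(7,4)·!3 = 35·2 = 70
  i=5: C(7,5)·!2 = 21·1 = 21
Total = 5039.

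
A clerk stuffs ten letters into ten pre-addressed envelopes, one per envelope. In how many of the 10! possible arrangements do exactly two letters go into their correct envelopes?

Pick the 2 fixed positions: C(10,2) = 45 ways.
The remaining 8 must be deranged: !8 = 14833.
Total: 45 × 14833 = 667485.

667485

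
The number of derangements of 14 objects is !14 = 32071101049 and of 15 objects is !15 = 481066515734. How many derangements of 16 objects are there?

7697064251745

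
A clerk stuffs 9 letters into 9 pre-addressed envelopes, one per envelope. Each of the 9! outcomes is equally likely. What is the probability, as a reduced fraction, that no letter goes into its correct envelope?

Favorable outcomes: !9 = 133496.
Total outcomes: 9! = 362880.
Probability = 133496/362880 = 16687/45360.

16687/45360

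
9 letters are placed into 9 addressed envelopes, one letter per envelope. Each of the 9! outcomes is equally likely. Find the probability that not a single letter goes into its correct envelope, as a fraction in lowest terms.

16687/45360

Favorable outcomes: !9 = 133496.
Total outcomes: 9! = 362880.
Probability = 133496/362880 = 16687/45360.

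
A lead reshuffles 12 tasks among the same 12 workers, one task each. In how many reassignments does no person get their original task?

176214841

The subfactorial !12 = [12!/e] (nearest integer).
12! = 479001600, and 479001600/e ≈ 176214840.93, so !12 = 176214841.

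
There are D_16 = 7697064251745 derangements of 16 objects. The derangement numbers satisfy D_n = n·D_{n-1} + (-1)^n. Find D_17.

D_17 = 17·7697064251745 - 1 = 130850092279664.

130850092279664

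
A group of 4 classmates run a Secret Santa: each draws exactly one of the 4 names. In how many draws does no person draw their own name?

9

Use !n = n·!(n-1) + (-1)^n.
!4 = 4·2 + 1 = 9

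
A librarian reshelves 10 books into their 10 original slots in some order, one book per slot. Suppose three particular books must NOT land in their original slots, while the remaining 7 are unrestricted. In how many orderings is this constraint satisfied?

2656080

Inclusion-exclusion on the 3 forbidden self-matches:
Σ_{j=0}^{3} (-1)^j C(3,j)(10-j)!
= C(3,0)·10! - C(3,1)·9! + C(3,2)·8! - C(3,3)·7!
= 3628800 - 1088640 + 120960 - 5040
= 2656080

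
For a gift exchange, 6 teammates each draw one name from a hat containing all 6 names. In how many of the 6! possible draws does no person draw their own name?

265

By inclusion-exclusion, !6 = Σ (-1)^k · 6!/k! for k=0..6
= 6! - 6!/1! + 6!/2! - 6!/3! + 6!/4! - 6!/5! + 6!/6!
= 720 - 720 + 360 - 120 + 30 - 6 + 1
= 265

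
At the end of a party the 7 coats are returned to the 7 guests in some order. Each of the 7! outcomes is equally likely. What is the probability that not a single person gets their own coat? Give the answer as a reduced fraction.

103/280

Favorable outcomes: !7 = 1854.
Total outcomes: 7! = 5040.
Probability = 1854/5040 = 103/280.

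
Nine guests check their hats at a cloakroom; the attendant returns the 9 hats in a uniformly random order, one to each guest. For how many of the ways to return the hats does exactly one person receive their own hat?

Pick the single fixed position: C(9,1) = 9 ways.
The other 8 form a derangement: !8 = 14833.
Total: 9 × 14833 = 133497.

133497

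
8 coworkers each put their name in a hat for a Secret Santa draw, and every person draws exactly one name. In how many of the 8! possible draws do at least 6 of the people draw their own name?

29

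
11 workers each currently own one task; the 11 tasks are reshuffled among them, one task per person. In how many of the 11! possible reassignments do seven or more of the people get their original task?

3356

Sum C(11,i)·!(11-i) for i = 7..11:
  i=7: C(11,7)·!4 = 330·9 = 2970
  i=8: C(11,8)·!3 = 165·2 = 330
  i=9: C(11,9)·!2 = 55·1 = 55
  i=10: C(11,10)·!1 = 11·0 = 0
  i=11: C(11,11)·!0 = 1·1 = 1
Total = 3356.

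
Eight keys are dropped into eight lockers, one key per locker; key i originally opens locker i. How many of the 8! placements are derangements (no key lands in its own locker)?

Use !n = n·!(n-1) + (-1)^n.
!8 = 8·1854 + 1 = 14833

14833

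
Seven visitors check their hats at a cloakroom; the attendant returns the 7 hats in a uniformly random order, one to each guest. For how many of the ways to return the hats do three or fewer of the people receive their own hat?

Sum C(7,i)·!(7-i) for i = 0..3:
  i=0: C(7,0)·!7 = 1·1854 = 1854
  i=1: C(7,1)·!6 = 7·265 = 1855
  i=2: C(7,2)·!5 = 21·44 = 924
  i=3: C(7,3)·!4 = 35·9 = 315
Total = 4948.

4948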